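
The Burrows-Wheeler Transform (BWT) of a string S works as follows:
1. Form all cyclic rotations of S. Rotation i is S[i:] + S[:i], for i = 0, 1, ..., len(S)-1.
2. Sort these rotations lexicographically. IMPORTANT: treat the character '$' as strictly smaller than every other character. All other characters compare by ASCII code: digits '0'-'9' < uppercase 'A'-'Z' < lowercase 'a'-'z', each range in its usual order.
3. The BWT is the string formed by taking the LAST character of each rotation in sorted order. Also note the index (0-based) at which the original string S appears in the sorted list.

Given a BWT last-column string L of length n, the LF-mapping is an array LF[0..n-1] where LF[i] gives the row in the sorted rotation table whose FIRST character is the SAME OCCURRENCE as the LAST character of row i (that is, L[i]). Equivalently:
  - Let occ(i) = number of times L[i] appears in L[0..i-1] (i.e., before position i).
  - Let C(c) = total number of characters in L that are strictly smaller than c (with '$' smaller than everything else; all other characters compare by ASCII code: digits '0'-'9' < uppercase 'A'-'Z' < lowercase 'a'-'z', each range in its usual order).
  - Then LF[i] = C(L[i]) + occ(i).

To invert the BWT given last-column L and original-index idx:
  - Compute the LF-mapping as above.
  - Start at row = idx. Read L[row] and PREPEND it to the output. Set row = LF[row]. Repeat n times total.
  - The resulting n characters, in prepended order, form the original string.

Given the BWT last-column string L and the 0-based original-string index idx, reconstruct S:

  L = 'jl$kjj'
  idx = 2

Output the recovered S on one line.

LF mapping: 1 5 0 4 2 3
Walk LF starting at row 2, prepending L[row]:
  step 1: row=2, L[2]='$', prepend. Next row=LF[2]=0
  step 2: row=0, L[0]='j', prepend. Next row=LF[0]=1
  step 3: row=1, L[1]='l', prepend. Next row=LF[1]=5
  step 4: row=5, L[5]='j', prepend. Next row=LF[5]=3
  step 5: row=3, L[3]='k', prepend. Next row=LF[3]=4
  step 6: row=4, L[4]='j', prepend. Next row=LF[4]=2
Reversed output: jkjlj$

Answer: jkjlj$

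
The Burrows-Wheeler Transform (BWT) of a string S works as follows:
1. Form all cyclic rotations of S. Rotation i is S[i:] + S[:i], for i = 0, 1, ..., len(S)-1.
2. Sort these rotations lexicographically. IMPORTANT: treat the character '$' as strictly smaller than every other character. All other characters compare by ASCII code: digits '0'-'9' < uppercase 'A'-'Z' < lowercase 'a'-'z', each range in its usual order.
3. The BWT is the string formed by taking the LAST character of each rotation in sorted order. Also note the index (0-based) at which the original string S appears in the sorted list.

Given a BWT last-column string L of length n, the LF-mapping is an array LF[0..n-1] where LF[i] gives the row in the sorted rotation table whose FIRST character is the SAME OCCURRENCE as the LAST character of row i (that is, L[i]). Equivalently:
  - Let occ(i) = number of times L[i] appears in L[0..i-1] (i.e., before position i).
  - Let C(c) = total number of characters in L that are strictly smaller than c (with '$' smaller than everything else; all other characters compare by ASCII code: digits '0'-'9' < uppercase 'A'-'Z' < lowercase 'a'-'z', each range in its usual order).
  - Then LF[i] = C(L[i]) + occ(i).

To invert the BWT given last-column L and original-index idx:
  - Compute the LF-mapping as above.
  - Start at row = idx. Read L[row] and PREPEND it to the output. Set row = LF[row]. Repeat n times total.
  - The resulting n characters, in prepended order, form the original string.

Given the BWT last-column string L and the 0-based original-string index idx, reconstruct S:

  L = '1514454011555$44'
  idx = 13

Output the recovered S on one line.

Answer: 545514550414411$

Derivation:
LF mapping: 2 11 3 6 7 12 8 1 4 5 13 14 15 0 9 10
Walk LF starting at row 13, prepending L[row]:
  step 1: row=13, L[13]='$', prepend. Next row=LF[13]=0
  step 2: row=0, L[0]='1', prepend. Next row=LF[0]=2
  step 3: row=2, L[2]='1', prepend. Next row=LF[2]=3
  step 4: row=3, L[3]='4', prepend. Next row=LF[3]=6
  step 5: row=6, L[6]='4', prepend. Next row=LF[6]=8
  step 6: row=8, L[8]='1', prepend. Next row=LF[8]=4
  step 7: row=4, L[4]='4', prepend. Next row=LF[4]=7
  step 8: row=7, L[7]='0', prepend. Next row=LF[7]=1
  step 9: row=1, L[1]='5', prepend. Next row=LF[1]=11
  step 10: row=11, L[11]='5', prepend. Next row=LF[11]=14
  step 11: row=14, L[14]='4', prepend. Next row=LF[14]=9
  step 12: row=9, L[9]='1', prepend. Next row=LF[9]=5
  step 13: row=5, L[5]='5', prepend. Next row=LF[5]=12
  step 14: row=12, L[12]='5', prepend. Next row=LF[12]=15
  step 15: row=15, L[15]='4', prepend. Next row=LF[15]=10
  step 16: row=10, L[10]='5', prepend. Next row=LF[10]=13
Reversed output: 545514550414411$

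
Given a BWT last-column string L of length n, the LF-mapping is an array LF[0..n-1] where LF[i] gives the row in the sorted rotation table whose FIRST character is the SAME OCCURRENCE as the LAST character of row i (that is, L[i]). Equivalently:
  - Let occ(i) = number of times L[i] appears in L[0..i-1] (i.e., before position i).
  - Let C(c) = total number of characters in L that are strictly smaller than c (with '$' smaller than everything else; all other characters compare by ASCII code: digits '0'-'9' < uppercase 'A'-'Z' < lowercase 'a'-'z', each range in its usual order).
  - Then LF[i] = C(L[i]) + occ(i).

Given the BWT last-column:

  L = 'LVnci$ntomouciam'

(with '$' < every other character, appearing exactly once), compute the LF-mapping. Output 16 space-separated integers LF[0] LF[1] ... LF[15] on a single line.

Answer: 1 2 10 4 6 0 11 14 12 8 13 15 5 7 3 9

Derivation:
Char counts: '$':1, 'L':1, 'V':1, 'a':1, 'c':2, 'i':2, 'm':2, 'n':2, 'o':2, 't':1, 'u':1
C (first-col start): C('$')=0, C('L')=1, C('V')=2, C('a')=3, C('c')=4, C('i')=6, C('m')=8, C('n')=10, C('o')=12, C('t')=14, C('u')=15
L[0]='L': occ=0, LF[0]=C('L')+0=1+0=1
L[1]='V': occ=0, LF[1]=C('V')+0=2+0=2
L[2]='n': occ=0, LF[2]=C('n')+0=10+0=10
L[3]='c': occ=0, LF[3]=C('c')+0=4+0=4
L[4]='i': occ=0, LF[4]=C('i')+0=6+0=6
L[5]='$': occ=0, LF[5]=C('$')+0=0+0=0
L[6]='n': occ=1, LF[6]=C('n')+1=10+1=11
L[7]='t': occ=0, LF[7]=C('t')+0=14+0=14
L[8]='o': occ=0, LF[8]=C('o')+0=12+0=12
L[9]='m': occ=0, LF[9]=C('m')+0=8+0=8
L[10]='o': occ=1, LF[10]=C('o')+1=12+1=13
L[11]='u': occ=0, LF[11]=C('u')+0=15+0=15
L[12]='c': occ=1, LF[12]=C('c')+1=4+1=5
L[13]='i': occ=1, LF[13]=C('i')+1=6+1=7
L[14]='a': occ=0, LF[14]=C('a')+0=3+0=3
L[15]='m': occ=1, LF[15]=C('m')+1=8+1=9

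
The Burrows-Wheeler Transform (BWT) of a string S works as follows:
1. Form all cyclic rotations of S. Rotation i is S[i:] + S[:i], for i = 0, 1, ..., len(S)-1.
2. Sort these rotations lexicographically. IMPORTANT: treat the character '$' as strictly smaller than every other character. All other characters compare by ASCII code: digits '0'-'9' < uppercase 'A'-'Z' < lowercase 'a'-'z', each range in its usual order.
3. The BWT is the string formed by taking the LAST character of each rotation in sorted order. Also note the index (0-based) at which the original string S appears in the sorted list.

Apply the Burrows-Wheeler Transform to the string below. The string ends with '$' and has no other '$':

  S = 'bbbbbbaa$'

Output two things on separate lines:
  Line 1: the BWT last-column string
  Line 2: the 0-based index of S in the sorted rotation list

All 9 rotations (rotation i = S[i:]+S[:i]):
  rot[0] = bbbbbbaa$
  rot[1] = bbbbbaa$b
  rot[2] = bbbbaa$bb
  rot[3] = bbbaa$bbb
  rot[4] = bbaa$bbbb
  rot[5] = baa$bbbbb
  rot[6] = aa$bbbbbb
  rot[7] = a$bbbbbba
  rot[8] = $bbbbbbaa
Sorted (with $ < everything):
  sorted[0] = $bbbbbbaa  (last char: 'a')
  sorted[1] = a$bbbbbba  (last char: 'a')
  sorted[2] = aa$bbbbbb  (last char: 'b')
  sorted[3] = baa$bbbbb  (last char: 'b')
  sorted[4] = bbaa$bbbb  (last char: 'b')
  sorted[5] = bbbaa$bbb  (last char: 'b')
  sorted[6] = bbbbaa$bb  (last char: 'b')
  sorted[7] = bbbbbaa$b  (last char: 'b')
  sorted[8] = bbbbbbaa$  (last char: '$')
Last column: aabbbbbb$
Original string S is at sorted index 8

Answer: aabbbbbb$
8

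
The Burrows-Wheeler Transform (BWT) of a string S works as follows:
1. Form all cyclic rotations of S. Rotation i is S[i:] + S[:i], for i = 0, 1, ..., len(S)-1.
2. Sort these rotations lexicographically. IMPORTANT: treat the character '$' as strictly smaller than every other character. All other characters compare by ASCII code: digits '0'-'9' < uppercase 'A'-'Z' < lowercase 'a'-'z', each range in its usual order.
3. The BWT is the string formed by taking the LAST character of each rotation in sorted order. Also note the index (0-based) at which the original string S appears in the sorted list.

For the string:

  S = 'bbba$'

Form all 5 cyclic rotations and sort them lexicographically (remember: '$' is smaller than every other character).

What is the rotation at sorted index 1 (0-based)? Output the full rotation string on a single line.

Answer: a$bbb

Derivation:
All 5 rotations (rotation i = S[i:]+S[:i]):
  rot[0] = bbba$
  rot[1] = bba$b
  rot[2] = ba$bb
  rot[3] = a$bbb
  rot[4] = $bbba
Sorted (with $ < everything):
  sorted[0] = $bbba
  sorted[1] = a$bbb
  sorted[2] = ba$bb
  sorted[3] = bba$b
  sorted[4] = bbba$
sorted[1] = a$bbb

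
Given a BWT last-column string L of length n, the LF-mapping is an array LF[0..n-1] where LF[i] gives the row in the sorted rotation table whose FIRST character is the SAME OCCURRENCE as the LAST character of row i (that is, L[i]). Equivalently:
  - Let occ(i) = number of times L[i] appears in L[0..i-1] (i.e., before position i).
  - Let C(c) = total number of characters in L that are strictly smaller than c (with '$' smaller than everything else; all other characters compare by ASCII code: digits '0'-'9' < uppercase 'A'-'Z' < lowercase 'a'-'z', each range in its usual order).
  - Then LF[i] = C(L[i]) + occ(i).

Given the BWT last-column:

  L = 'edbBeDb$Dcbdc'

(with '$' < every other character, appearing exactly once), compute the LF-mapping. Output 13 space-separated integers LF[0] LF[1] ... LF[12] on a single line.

Answer: 11 9 4 1 12 2 5 0 3 7 6 10 8

Derivation:
Char counts: '$':1, 'B':1, 'D':2, 'b':3, 'c':2, 'd':2, 'e':2
C (first-col start): C('$')=0, C('B')=1, C('D')=2, C('b')=4, C('c')=7, C('d')=9, C('e')=11
L[0]='e': occ=0, LF[0]=C('e')+0=11+0=11
L[1]='d': occ=0, LF[1]=C('d')+0=9+0=9
L[2]='b': occ=0, LF[2]=C('b')+0=4+0=4
L[3]='B': occ=0, LF[3]=C('B')+0=1+0=1
L[4]='e': occ=1, LF[4]=C('e')+1=11+1=12
L[5]='D': occ=0, LF[5]=C('D')+0=2+0=2
L[6]='b': occ=1, LF[6]=C('b')+1=4+1=5
L[7]='$': occ=0, LF[7]=C('$')+0=0+0=0
L[8]='D': occ=1, LF[8]=C('D')+1=2+1=3
L[9]='c': occ=0, LF[9]=C('c')+0=7+0=7
L[10]='b': occ=2, LF[10]=C('b')+2=4+2=6
L[11]='d': occ=1, LF[11]=C('d')+1=9+1=10
L[12]='c': occ=1, LF[12]=C('c')+1=7+1=8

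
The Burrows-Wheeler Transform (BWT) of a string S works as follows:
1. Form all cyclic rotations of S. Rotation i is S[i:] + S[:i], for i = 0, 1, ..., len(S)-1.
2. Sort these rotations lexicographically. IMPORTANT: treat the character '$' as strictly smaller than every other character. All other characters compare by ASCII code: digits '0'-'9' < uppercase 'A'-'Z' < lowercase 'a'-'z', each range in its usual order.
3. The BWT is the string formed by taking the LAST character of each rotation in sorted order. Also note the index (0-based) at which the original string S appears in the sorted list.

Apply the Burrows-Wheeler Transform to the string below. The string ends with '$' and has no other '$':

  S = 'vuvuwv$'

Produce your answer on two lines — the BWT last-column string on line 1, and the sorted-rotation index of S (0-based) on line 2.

Answer: vvvw$uu
4

Derivation:
All 7 rotations (rotation i = S[i:]+S[:i]):
  rot[0] = vuvuwv$
  rot[1] = uvuwv$v
  rot[2] = vuwv$vu
  rot[3] = uwv$vuv
  rot[4] = wv$vuvu
  rot[5] = v$vuvuw
  rot[6] = $vuvuwv
Sorted (with $ < everything):
  sorted[0] = $vuvuwv  (last char: 'v')
  sorted[1] = uvuwv$v  (last char: 'v')
  sorted[2] = uwv$vuv  (last char: 'v')
  sorted[3] = v$vuvuw  (last char: 'w')
  sorted[4] = vuvuwv$  (last char: '$')
  sorted[5] = vuwv$vu  (last char: 'u')
  sorted[6] = wv$vuvu  (last char: 'u')
Last column: vvvw$uu
Original string S is at sorted index 4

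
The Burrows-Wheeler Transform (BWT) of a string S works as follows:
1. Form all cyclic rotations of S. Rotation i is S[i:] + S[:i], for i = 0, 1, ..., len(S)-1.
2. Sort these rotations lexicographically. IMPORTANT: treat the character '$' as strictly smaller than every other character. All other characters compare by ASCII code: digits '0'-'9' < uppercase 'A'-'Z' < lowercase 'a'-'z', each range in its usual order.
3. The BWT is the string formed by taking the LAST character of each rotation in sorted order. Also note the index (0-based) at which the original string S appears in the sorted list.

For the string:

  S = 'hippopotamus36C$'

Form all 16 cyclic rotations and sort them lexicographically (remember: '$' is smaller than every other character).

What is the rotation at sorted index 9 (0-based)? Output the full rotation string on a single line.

Answer: otamus36C$hippop

Derivation:
All 16 rotations (rotation i = S[i:]+S[:i]):
  rot[0] = hippopotamus36C$
  rot[1] = ippopotamus36C$h
  rot[2] = ppopotamus36C$hi
  rot[3] = popotamus36C$hip
  rot[4] = opotamus36C$hipp
  rot[5] = potamus36C$hippo
  rot[6] = otamus36C$hippop
  rot[7] = tamus36C$hippopo
  rot[8] = amus36C$hippopot
  rot[9] = mus36C$hippopota
  rot[10] = us36C$hippopotam
  rot[11] = s36C$hippopotamu
  rot[12] = 36C$hippopotamus
  rot[13] = 6C$hippopotamus3
  rot[14] = C$hippopotamus36
  rot[15] = $hippopotamus36C
Sorted (with $ < everything):
  sorted[0] = $hippopotamus36C
  sorted[1] = 36C$hippopotamus
  sorted[2] = 6C$hippopotamus3
  sorted[3] = C$hippopotamus36
  sorted[4] = amus36C$hippopot
  sorted[5] = hippopotamus36C$
  sorted[6] = ippopotamus36C$h
  sorted[7] = mus36C$hippopota
  sorted[8] = opotamus36C$hipp
  sorted[9] = otamus36C$hippop
  sorted[10] = popotamus36C$hip
  sorted[11] = potamus36C$hippo
  sorted[12] = ppopotamus36C$hi
  sorted[13] = s36C$hippopotamu
  sorted[14] = tamus36C$hippopo
  sorted[15] = us36C$hippopotam
sorted[9] = otamus36C$hippop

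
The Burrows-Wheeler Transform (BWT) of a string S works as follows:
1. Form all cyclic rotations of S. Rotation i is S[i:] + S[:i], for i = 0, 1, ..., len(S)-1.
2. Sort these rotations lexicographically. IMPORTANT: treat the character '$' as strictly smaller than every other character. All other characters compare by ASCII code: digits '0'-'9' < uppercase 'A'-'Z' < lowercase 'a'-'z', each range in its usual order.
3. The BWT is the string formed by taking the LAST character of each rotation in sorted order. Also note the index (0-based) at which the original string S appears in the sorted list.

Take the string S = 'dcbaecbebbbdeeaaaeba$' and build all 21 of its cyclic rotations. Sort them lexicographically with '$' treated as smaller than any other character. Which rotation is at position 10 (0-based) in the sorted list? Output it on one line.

All 21 rotations (rotation i = S[i:]+S[:i]):
  rot[0] = dcbaecbebbbdeeaaaeba$
  rot[1] = cbaecbebbbdeeaaaeba$d
  rot[2] = baecbebbbdeeaaaeba$dc
  rot[3] = aecbebbbdeeaaaeba$dcb
  rot[4] = ecbebbbdeeaaaeba$dcba
  rot[5] = cbebbbdeeaaaeba$dcbae
  rot[6] = bebbbdeeaaaeba$dcbaec
  rot[7] = ebbbdeeaaaeba$dcbaecb
  rot[8] = bbbdeeaaaeba$dcbaecbe
  rot[9] = bbdeeaaaeba$dcbaecbeb
  rot[10] = bdeeaaaeba$dcbaecbebb
  rot[11] = deeaaaeba$dcbaecbebbb
  rot[12] = eeaaaeba$dcbaecbebbbd
  rot[13] = eaaaeba$dcbaecbebbbde
  rot[14] = aaaeba$dcbaecbebbbdee
  rot[15] = aaeba$dcbaecbebbbdeea
  rot[16] = aeba$dcbaecbebbbdeeaa
  rot[17] = eba$dcbaecbebbbdeeaaa
  rot[18] = ba$dcbaecbebbbdeeaaae
  rot[19] = a$dcbaecbebbbdeeaaaeb
  rot[20] = $dcbaecbebbbdeeaaaeba
Sorted (with $ < everything):
  sorted[0] = $dcbaecbebbbdeeaaaeba
  sorted[1] = a$dcbaecbebbbdeeaaaeb
  sorted[2] = aaaeba$dcbaecbebbbdee
  sorted[3] = aaeba$dcbaecbebbbdeea
  sorted[4] = aeba$dcbaecbebbbdeeaa
  sorted[5] = aecbebbbdeeaaaeba$dcb
  sorted[6] = ba$dcbaecbebbbdeeaaae
  sorted[7] = baecbebbbdeeaaaeba$dc
  sorted[8] = bbbdeeaaaeba$dcbaecbe
  sorted[9] = bbdeeaaaeba$dcbaecbeb
  sorted[10] = bdeeaaaeba$dcbaecbebb
  sorted[11] = bebbbdeeaaaeba$dcbaec
  sorted[12] = cbaecbebbbdeeaaaeba$d
  sorted[13] = cbebbbdeeaaaeba$dcbae
  sorted[14] = dcbaecbebbbdeeaaaeba$
  sorted[15] = deeaaaeba$dcbaecbebbb
  sorted[16] = eaaaeba$dcbaecbebbbde
  sorted[17] = eba$dcbaecbebbbdeeaaa
  sorted[18] = ebbbdeeaaaeba$dcbaecb
  sorted[19] = ecbebbbdeeaaaeba$dcba
  sorted[20] = eeaaaeba$dcbaecbebbbd
sorted[10] = bdeeaaaeba$dcbaecbebb

Answer: bdeeaaaeba$dcbaecbebb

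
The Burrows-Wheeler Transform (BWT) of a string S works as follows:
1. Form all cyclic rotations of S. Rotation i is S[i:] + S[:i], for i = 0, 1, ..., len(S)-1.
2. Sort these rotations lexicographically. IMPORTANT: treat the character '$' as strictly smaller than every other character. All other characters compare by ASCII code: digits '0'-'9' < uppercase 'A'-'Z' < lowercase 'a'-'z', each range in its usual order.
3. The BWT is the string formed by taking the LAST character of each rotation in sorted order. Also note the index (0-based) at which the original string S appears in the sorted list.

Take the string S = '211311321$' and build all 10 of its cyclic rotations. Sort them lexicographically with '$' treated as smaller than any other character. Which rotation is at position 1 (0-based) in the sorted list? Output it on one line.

All 10 rotations (rotation i = S[i:]+S[:i]):
  rot[0] = 211311321$
  rot[1] = 11311321$2
  rot[2] = 1311321$21
  rot[3] = 311321$211
  rot[4] = 11321$2113
  rot[5] = 1321$21131
  rot[6] = 321$211311
  rot[7] = 21$2113113
  rot[8] = 1$21131132
  rot[9] = $211311321
Sorted (with $ < everything):
  sorted[0] = $211311321
  sorted[1] = 1$21131132
  sorted[2] = 11311321$2
  sorted[3] = 11321$2113
  sorted[4] = 1311321$21
  sorted[5] = 1321$21131
  sorted[6] = 21$2113113
  sorted[7] = 211311321$
  sorted[8] = 311321$211
  sorted[9] = 321$211311
sorted[1] = 1$21131132

Answer: 1$21131132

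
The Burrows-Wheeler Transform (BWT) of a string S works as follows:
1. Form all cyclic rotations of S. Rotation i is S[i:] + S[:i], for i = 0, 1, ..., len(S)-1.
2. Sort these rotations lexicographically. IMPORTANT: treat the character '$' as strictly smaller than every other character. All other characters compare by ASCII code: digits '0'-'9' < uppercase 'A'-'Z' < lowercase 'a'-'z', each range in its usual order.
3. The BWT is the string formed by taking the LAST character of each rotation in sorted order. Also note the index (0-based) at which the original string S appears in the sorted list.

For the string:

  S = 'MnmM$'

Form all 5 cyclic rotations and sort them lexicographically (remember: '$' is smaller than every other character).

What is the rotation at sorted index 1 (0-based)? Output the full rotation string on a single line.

Answer: M$Mnm

Derivation:
All 5 rotations (rotation i = S[i:]+S[:i]):
  rot[0] = MnmM$
  rot[1] = nmM$M
  rot[2] = mM$Mn
  rot[3] = M$Mnm
  rot[4] = $MnmM
Sorted (with $ < everything):
  sorted[0] = $MnmM
  sorted[1] = M$Mnm
  sorted[2] = MnmM$
  sorted[3] = mM$Mn
  sorted[4] = nmM$M
sorted[1] = M$Mnm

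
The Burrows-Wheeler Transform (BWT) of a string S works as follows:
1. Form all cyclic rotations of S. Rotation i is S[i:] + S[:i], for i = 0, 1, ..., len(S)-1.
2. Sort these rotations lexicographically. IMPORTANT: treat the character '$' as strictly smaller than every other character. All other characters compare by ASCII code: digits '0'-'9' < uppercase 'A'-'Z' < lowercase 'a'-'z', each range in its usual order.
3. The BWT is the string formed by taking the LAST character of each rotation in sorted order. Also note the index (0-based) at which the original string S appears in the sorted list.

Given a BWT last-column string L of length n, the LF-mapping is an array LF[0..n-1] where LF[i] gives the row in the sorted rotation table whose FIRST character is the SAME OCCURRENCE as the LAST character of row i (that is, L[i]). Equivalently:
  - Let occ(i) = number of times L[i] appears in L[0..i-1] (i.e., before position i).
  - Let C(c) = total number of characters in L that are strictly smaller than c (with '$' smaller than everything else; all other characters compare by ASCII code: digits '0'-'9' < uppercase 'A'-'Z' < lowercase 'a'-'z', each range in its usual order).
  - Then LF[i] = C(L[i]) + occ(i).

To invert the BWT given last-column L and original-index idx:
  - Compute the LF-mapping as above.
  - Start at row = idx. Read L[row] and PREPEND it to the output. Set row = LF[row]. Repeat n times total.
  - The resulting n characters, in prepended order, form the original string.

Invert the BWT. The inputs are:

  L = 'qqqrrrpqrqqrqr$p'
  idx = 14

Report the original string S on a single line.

LF mapping: 3 4 5 10 11 12 1 6 13 7 8 14 9 15 0 2
Walk LF starting at row 14, prepending L[row]:
  step 1: row=14, L[14]='$', prepend. Next row=LF[14]=0
  step 2: row=0, L[0]='q', prepend. Next row=LF[0]=3
  step 3: row=3, L[3]='r', prepend. Next row=LF[3]=10
  step 4: row=10, L[10]='q', prepend. Next row=LF[10]=8
  step 5: row=8, L[8]='r', prepend. Next row=LF[8]=13
  step 6: row=13, L[13]='r', prepend. Next row=LF[13]=15
  step 7: row=15, L[15]='p', prepend. Next row=LF[15]=2
  step 8: row=2, L[2]='q', prepend. Next row=LF[2]=5
  step 9: row=5, L[5]='r', prepend. Next row=LF[5]=12
  step 10: row=12, L[12]='q', prepend. Next row=LF[12]=9
  step 11: row=9, L[9]='q', prepend. Next row=LF[9]=7
  step 12: row=7, L[7]='q', prepend. Next row=LF[7]=6
  step 13: row=6, L[6]='p', prepend. Next row=LF[6]=1
  step 14: row=1, L[1]='q', prepend. Next row=LF[1]=4
  step 15: row=4, L[4]='r', prepend. Next row=LF[4]=11
  step 16: row=11, L[11]='r', prepend. Next row=LF[11]=14
Reversed output: rrqpqqqrqprrqrq$

Answer: rrqpqqqrqprrqrq$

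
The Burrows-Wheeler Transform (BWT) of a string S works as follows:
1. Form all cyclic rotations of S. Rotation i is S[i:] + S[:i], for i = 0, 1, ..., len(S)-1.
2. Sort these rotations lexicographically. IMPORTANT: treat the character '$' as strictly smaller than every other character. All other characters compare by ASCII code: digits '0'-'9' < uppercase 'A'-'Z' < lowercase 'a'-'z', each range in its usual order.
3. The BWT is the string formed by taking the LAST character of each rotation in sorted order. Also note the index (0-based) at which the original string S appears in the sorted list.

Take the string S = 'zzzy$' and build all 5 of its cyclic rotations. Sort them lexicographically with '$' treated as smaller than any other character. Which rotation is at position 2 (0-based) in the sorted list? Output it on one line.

Answer: zy$zz

Derivation:
All 5 rotations (rotation i = S[i:]+S[:i]):
  rot[0] = zzzy$
  rot[1] = zzy$z
  rot[2] = zy$zz
  rot[3] = y$zzz
  rot[4] = $zzzy
Sorted (with $ < everything):
  sorted[0] = $zzzy
  sorted[1] = y$zzz
  sorted[2] = zy$zz
  sorted[3] = zzy$z
  sorted[4] = zzzy$
sorted[2] = zy$zz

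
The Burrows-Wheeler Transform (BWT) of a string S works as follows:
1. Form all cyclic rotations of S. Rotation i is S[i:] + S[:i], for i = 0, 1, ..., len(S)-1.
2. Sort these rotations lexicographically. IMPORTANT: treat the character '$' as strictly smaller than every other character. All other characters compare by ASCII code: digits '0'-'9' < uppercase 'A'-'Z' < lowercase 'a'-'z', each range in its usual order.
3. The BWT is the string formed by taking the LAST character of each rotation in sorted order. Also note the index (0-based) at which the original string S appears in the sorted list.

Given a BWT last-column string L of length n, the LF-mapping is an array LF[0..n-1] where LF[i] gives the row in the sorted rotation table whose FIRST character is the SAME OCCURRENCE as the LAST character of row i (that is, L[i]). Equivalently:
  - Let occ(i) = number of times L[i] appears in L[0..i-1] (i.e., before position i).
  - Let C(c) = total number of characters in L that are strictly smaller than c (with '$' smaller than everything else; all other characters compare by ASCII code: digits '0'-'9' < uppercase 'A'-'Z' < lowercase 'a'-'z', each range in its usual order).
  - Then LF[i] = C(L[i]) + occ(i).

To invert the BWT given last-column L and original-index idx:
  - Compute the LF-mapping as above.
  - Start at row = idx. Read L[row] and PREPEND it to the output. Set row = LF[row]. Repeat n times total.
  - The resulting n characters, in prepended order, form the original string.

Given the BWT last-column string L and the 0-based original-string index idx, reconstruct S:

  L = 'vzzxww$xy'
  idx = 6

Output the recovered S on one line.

LF mapping: 1 7 8 4 2 3 0 5 6
Walk LF starting at row 6, prepending L[row]:
  step 1: row=6, L[6]='$', prepend. Next row=LF[6]=0
  step 2: row=0, L[0]='v', prepend. Next row=LF[0]=1
  step 3: row=1, L[1]='z', prepend. Next row=LF[1]=7
  step 4: row=7, L[7]='x', prepend. Next row=LF[7]=5
  step 5: row=5, L[5]='w', prepend. Next row=LF[5]=3
  step 6: row=3, L[3]='x', prepend. Next row=LF[3]=4
  step 7: row=4, L[4]='w', prepend. Next row=LF[4]=2
  step 8: row=2, L[2]='z', prepend. Next row=LF[2]=8
  step 9: row=8, L[8]='y', prepend. Next row=LF[8]=6
Reversed output: yzwxwxzv$

Answer: yzwxwxzv$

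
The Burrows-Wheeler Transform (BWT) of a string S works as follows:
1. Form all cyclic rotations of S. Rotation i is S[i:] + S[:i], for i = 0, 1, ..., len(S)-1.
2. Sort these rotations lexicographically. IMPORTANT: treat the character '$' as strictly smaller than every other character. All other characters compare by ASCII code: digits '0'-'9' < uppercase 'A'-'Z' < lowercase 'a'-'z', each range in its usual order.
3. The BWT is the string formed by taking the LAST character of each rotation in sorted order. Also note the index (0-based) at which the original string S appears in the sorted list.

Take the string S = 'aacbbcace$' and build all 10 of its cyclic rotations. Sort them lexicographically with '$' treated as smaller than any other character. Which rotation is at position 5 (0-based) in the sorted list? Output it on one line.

All 10 rotations (rotation i = S[i:]+S[:i]):
  rot[0] = aacbbcace$
  rot[1] = acbbcace$a
  rot[2] = cbbcace$aa
  rot[3] = bbcace$aac
  rot[4] = bcace$aacb
  rot[5] = cace$aacbb
  rot[6] = ace$aacbbc
  rot[7] = ce$aacbbca
  rot[8] = e$aacbbcac
  rot[9] = $aacbbcace
Sorted (with $ < everything):
  sorted[0] = $aacbbcace
  sorted[1] = aacbbcace$
  sorted[2] = acbbcace$a
  sorted[3] = ace$aacbbc
  sorted[4] = bbcace$aac
  sorted[5] = bcace$aacb
  sorted[6] = cace$aacbb
  sorted[7] = cbbcace$aa
  sorted[8] = ce$aacbbca
  sorted[9] = e$aacbbcac
sorted[5] = bcace$aacb

Answer: bcace$aacb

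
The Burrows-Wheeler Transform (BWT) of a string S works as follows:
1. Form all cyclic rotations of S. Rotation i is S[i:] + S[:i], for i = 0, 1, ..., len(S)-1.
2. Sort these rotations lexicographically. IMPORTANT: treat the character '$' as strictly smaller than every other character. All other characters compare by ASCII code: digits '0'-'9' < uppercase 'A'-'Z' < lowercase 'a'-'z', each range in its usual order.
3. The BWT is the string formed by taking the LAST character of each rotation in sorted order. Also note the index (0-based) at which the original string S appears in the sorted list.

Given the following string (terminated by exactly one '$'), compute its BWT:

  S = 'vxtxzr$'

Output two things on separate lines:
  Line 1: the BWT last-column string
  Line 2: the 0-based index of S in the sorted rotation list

Answer: rzx$vtx
3

Derivation:
All 7 rotations (rotation i = S[i:]+S[:i]):
  rot[0] = vxtxzr$
  rot[1] = xtxzr$v
  rot[2] = txzr$vx
  rot[3] = xzr$vxt
  rot[4] = zr$vxtx
  rot[5] = r$vxtxz
  rot[6] = $vxtxzr
Sorted (with $ < everything):
  sorted[0] = $vxtxzr  (last char: 'r')
  sorted[1] = r$vxtxz  (last char: 'z')
  sorted[2] = txzr$vx  (last char: 'x')
  sorted[3] = vxtxzr$  (last char: '$')
  sorted[4] = xtxzr$v  (last char: 'v')
  sorted[5] = xzr$vxt  (last char: 't')
  sorted[6] = zr$vxtx  (last char: 'x')
Last column: rzx$vtx
Original string S is at sorted index 3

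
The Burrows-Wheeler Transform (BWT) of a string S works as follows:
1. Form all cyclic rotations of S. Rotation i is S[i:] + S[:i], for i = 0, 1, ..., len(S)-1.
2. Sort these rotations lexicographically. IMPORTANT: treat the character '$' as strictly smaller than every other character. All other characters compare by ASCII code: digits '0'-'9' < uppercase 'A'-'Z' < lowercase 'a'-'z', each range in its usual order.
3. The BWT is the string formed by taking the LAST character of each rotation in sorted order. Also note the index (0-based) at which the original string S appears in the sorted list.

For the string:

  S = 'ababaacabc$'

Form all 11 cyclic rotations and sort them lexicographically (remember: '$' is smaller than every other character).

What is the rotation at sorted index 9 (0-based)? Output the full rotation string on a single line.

All 11 rotations (rotation i = S[i:]+S[:i]):
  rot[0] = ababaacabc$
  rot[1] = babaacabc$a
  rot[2] = abaacabc$ab
  rot[3] = baacabc$aba
  rot[4] = aacabc$abab
  rot[5] = acabc$ababa
  rot[6] = cabc$ababaa
  rot[7] = abc$ababaac
  rot[8] = bc$ababaaca
  rot[9] = c$ababaacab
  rot[10] = $ababaacabc
Sorted (with $ < everything):
  sorted[0] = $ababaacabc
  sorted[1] = aacabc$abab
  sorted[2] = abaacabc$ab
  sorted[3] = ababaacabc$
  sorted[4] = abc$ababaac
  sorted[5] = acabc$ababa
  sorted[6] = baacabc$aba
  sorted[7] = babaacabc$a
  sorted[8] = bc$ababaaca
  sorted[9] = c$ababaacab
  sorted[10] = cabc$ababaa
sorted[9] = c$ababaacab

Answer: c$ababaacab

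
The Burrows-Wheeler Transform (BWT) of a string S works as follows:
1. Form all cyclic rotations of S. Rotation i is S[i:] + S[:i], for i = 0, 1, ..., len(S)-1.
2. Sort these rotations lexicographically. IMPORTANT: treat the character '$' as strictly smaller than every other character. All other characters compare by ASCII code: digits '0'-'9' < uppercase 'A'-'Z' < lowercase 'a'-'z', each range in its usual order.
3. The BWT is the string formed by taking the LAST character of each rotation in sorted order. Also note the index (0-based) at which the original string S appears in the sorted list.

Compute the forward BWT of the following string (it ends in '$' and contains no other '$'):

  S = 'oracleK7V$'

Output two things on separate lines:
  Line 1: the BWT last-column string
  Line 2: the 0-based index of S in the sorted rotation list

All 10 rotations (rotation i = S[i:]+S[:i]):
  rot[0] = oracleK7V$
  rot[1] = racleK7V$o
  rot[2] = acleK7V$or
  rot[3] = cleK7V$ora
  rot[4] = leK7V$orac
  rot[5] = eK7V$oracl
  rot[6] = K7V$oracle
  rot[7] = 7V$oracleK
  rot[8] = V$oracleK7
  rot[9] = $oracleK7V
Sorted (with $ < everything):
  sorted[0] = $oracleK7V  (last char: 'V')
  sorted[1] = 7V$oracleK  (last char: 'K')
  sorted[2] = K7V$oracle  (last char: 'e')
  sorted[3] = V$oracleK7  (last char: '7')
  sorted[4] = acleK7V$or  (last char: 'r')
  sorted[5] = cleK7V$ora  (last char: 'a')
  sorted[6] = eK7V$oracl  (last char: 'l')
  sorted[7] = leK7V$orac  (last char: 'c')
  sorted[8] = oracleK7V$  (last char: '$')
  sorted[9] = racleK7V$o  (last char: 'o')
Last column: VKe7ralc$o
Original string S is at sorted index 8

Answer: VKe7ralc$o
8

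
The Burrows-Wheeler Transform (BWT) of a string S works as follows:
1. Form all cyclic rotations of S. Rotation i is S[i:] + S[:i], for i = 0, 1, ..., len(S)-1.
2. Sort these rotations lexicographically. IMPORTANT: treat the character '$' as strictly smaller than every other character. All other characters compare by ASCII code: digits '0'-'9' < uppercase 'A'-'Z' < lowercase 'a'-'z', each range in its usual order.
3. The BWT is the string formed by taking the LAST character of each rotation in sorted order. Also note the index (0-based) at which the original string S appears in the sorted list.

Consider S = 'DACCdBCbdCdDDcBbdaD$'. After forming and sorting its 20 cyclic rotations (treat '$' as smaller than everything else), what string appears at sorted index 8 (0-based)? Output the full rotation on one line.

All 20 rotations (rotation i = S[i:]+S[:i]):
  rot[0] = DACCdBCbdCdDDcBbdaD$
  rot[1] = ACCdBCbdCdDDcBbdaD$D
  rot[2] = CCdBCbdCdDDcBbdaD$DA
  rot[3] = CdBCbdCdDDcBbdaD$DAC
  rot[4] = dBCbdCdDDcBbdaD$DACC
  rot[5] = BCbdCdDDcBbdaD$DACCd
  rot[6] = CbdCdDDcBbdaD$DACCdB
  rot[7] = bdCdDDcBbdaD$DACCdBC
  rot[8] = dCdDDcBbdaD$DACCdBCb
  rot[9] = CdDDcBbdaD$DACCdBCbd
  rot[10] = dDDcBbdaD$DACCdBCbdC
  rot[11] = DDcBbdaD$DACCdBCbdCd
  rot[12] = DcBbdaD$DACCdBCbdCdD
  rot[13] = cBbdaD$DACCdBCbdCdDD
  rot[14] = BbdaD$DACCdBCbdCdDDc
  rot[15] = bdaD$DACCdBCbdCdDDcB
  rot[16] = daD$DACCdBCbdCdDDcBb
  rot[17] = aD$DACCdBCbdCdDDcBbd
  rot[18] = D$DACCdBCbdCdDDcBbda
  rot[19] = $DACCdBCbdCdDDcBbdaD
Sorted (with $ < everything):
  sorted[0] = $DACCdBCbdCdDDcBbdaD
  sorted[1] = ACCdBCbdCdDDcBbdaD$D
  sorted[2] = BCbdCdDDcBbdaD$DACCd
  sorted[3] = BbdaD$DACCdBCbdCdDDc
  sorted[4] = CCdBCbdCdDDcBbdaD$DA
  sorted[5] = CbdCdDDcBbdaD$DACCdB
  sorted[6] = CdBCbdCdDDcBbdaD$DAC
  sorted[7] = CdDDcBbdaD$DACCdBCbd
  sorted[8] = D$DACCdBCbdCdDDcBbda
  sorted[9] = DACCdBCbdCdDDcBbdaD$
  sorted[10] = DDcBbdaD$DACCdBCbdCd
  sorted[11] = DcBbdaD$DACCdBCbdCdD
  sorted[12] = aD$DACCdBCbdCdDDcBbd
  sorted[13] = bdCdDDcBbdaD$DACCdBC
  sorted[14] = bdaD$DACCdBCbdCdDDcB
  sorted[15] = cBbdaD$DACCdBCbdCdDD
  sorted[16] = dBCbdCdDDcBbdaD$DACC
  sorted[17] = dCdDDcBbdaD$DACCdBCb
  sorted[18] = dDDcBbdaD$DACCdBCbdC
  sorted[19] = daD$DACCdBCbdCdDDcBb
sorted[8] = D$DACCdBCbdCdDDcBbda

Answer: D$DACCdBCbdCdDDcBbda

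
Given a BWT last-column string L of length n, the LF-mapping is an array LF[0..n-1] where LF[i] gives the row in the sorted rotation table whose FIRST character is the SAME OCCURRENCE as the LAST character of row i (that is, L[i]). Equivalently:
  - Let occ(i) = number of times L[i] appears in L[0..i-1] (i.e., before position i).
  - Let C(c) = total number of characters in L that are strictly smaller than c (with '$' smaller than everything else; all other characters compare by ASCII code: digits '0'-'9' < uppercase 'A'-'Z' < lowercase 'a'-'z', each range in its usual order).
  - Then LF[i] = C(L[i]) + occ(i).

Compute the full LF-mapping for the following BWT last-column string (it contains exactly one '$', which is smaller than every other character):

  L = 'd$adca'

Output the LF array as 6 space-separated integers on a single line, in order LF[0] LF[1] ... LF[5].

Answer: 4 0 1 5 3 2

Derivation:
Char counts: '$':1, 'a':2, 'c':1, 'd':2
C (first-col start): C('$')=0, C('a')=1, C('c')=3, C('d')=4
L[0]='d': occ=0, LF[0]=C('d')+0=4+0=4
L[1]='$': occ=0, LF[1]=C('$')+0=0+0=0
L[2]='a': occ=0, LF[2]=C('a')+0=1+0=1
L[3]='d': occ=1, LF[3]=C('d')+1=4+1=5
L[4]='c': occ=0, LF[4]=C('c')+0=3+0=3
L[5]='a': occ=1, LF[5]=C('a')+1=1+1=2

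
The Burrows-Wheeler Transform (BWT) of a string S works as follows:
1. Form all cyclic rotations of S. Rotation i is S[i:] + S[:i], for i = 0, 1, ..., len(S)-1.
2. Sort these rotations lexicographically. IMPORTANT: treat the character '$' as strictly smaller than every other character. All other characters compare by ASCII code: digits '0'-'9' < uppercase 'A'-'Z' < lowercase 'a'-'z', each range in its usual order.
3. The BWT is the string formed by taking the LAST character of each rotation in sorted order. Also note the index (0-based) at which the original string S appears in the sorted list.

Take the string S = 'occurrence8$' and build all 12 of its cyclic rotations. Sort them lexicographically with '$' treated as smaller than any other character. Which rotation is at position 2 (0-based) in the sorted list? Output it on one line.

All 12 rotations (rotation i = S[i:]+S[:i]):
  rot[0] = occurrence8$
  rot[1] = ccurrence8$o
  rot[2] = currence8$oc
  rot[3] = urrence8$occ
  rot[4] = rrence8$occu
  rot[5] = rence8$occur
  rot[6] = ence8$occurr
  rot[7] = nce8$occurre
  rot[8] = ce8$occurren
  rot[9] = e8$occurrenc
  rot[10] = 8$occurrence
  rot[11] = $occurrence8
Sorted (with $ < everything):
  sorted[0] = $occurrence8
  sorted[1] = 8$occurrence
  sorted[2] = ccurrence8$o
  sorted[3] = ce8$occurren
  sorted[4] = currence8$oc
  sorted[5] = e8$occurrenc
  sorted[6] = ence8$occurr
  sorted[7] = nce8$occurre
  sorted[8] = occurrence8$
  sorted[9] = rence8$occur
  sorted[10] = rrence8$occu
  sorted[11] = urrence8$occ
sorted[2] = ccurrence8$o

Answer: ccurrence8$o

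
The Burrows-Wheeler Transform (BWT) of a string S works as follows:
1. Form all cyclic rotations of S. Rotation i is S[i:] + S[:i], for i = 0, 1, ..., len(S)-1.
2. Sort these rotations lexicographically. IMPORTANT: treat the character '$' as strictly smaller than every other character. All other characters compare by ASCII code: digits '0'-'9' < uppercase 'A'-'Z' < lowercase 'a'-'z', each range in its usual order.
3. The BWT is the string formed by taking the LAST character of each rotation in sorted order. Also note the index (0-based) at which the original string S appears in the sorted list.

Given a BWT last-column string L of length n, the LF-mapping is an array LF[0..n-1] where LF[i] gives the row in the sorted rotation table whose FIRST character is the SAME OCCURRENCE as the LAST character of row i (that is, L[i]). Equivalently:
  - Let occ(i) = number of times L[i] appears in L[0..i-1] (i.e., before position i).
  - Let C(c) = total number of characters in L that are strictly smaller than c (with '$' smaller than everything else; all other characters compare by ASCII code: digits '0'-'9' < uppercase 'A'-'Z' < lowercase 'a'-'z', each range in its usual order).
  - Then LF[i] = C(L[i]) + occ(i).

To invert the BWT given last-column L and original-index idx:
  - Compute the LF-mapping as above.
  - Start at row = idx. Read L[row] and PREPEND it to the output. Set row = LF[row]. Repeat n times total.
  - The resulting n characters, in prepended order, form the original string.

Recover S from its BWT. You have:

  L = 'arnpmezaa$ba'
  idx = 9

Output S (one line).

Answer: panamazebra$

Derivation:
LF mapping: 1 10 8 9 7 6 11 2 3 0 5 4
Walk LF starting at row 9, prepending L[row]:
  step 1: row=9, L[9]='$', prepend. Next row=LF[9]=0
  step 2: row=0, L[0]='a', prepend. Next row=LF[0]=1
  step 3: row=1, L[1]='r', prepend. Next row=LF[1]=10
  step 4: row=10, L[10]='b', prepend. Next row=LF[10]=5
  step 5: row=5, L[5]='e', prepend. Next row=LF[5]=6
  step 6: row=6, L[6]='z', prepend. Next row=LF[6]=11
  step 7: row=11, L[11]='a', prepend. Next row=LF[11]=4
  step 8: row=4, L[4]='m', prepend. Next row=LF[4]=7
  step 9: row=7, L[7]='a', prepend. Next row=LF[7]=2
  step 10: row=2, L[2]='n', prepend. Next row=LF[2]=8
  step 11: row=8, L[8]='a', prepend. Next row=LF[8]=3
  step 12: row=3, L[3]='p', prepend. Next row=LF[3]=9
Reversed output: panamazebra$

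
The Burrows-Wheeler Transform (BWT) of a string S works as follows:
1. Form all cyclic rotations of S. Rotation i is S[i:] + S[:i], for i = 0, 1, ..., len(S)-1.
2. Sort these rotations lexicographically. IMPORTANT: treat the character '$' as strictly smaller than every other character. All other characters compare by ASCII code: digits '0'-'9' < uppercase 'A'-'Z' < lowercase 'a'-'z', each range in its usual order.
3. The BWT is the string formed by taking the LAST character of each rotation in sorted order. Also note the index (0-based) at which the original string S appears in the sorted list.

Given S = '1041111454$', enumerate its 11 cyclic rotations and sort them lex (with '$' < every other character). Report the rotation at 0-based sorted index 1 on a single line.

Answer: 041111454$1

Derivation:
All 11 rotations (rotation i = S[i:]+S[:i]):
  rot[0] = 1041111454$
  rot[1] = 041111454$1
  rot[2] = 41111454$10
  rot[3] = 1111454$104
  rot[4] = 111454$1041
  rot[5] = 11454$10411
  rot[6] = 1454$104111
  rot[7] = 454$1041111
  rot[8] = 54$10411114
  rot[9] = 4$104111145
  rot[10] = $1041111454
Sorted (with $ < everything):
  sorted[0] = $1041111454
  sorted[1] = 041111454$1
  sorted[2] = 1041111454$
  sorted[3] = 1111454$104
  sorted[4] = 111454$1041
  sorted[5] = 11454$10411
  sorted[6] = 1454$104111
  sorted[7] = 4$104111145
  sorted[8] = 41111454$10
  sorted[9] = 454$1041111
  sorted[10] = 54$10411114
sorted[1] = 041111454$1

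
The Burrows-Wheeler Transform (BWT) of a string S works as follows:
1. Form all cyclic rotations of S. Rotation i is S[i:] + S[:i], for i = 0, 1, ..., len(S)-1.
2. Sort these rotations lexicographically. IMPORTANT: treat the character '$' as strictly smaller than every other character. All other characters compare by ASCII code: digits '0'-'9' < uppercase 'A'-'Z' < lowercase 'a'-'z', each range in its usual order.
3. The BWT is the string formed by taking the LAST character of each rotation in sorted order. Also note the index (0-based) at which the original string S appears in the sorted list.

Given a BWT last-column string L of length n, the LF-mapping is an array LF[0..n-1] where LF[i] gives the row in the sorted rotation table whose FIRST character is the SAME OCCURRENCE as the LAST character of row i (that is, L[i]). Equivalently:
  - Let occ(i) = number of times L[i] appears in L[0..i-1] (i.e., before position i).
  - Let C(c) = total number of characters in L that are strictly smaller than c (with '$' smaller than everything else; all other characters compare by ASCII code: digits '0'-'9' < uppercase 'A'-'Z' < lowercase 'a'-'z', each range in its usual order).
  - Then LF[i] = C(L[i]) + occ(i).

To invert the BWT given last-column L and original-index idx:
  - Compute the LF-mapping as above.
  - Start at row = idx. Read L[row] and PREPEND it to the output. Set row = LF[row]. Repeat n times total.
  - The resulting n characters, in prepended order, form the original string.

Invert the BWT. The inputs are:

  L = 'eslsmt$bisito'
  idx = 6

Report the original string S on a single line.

Answer: missisbottle$

Derivation:
LF mapping: 2 8 5 9 6 11 0 1 3 10 4 12 7
Walk LF starting at row 6, prepending L[row]:
  step 1: row=6, L[6]='$', prepend. Next row=LF[6]=0
  step 2: row=0, L[0]='e', prepend. Next row=LF[0]=2
  step 3: row=2, L[2]='l', prepend. Next row=LF[2]=5
  step 4: row=5, L[5]='t', prepend. Next row=LF[5]=11
  step 5: row=11, L[11]='t', prepend. Next row=LF[11]=12
  step 6: row=12, L[12]='o', prepend. Next row=LF[12]=7
  step 7: row=7, L[7]='b', prepend. Next row=LF[7]=1
  step 8: row=1, L[1]='s', prepend. Next row=LF[1]=8
  step 9: row=8, L[8]='i', prepend. Next row=LF[8]=3
  step 10: row=3, L[3]='s', prepend. Next row=LF[3]=9
  step 11: row=9, L[9]='s', prepend. Next row=LF[9]=10
  step 12: row=10, L[10]='i', prepend. Next row=LF[10]=4
  step 13: row=4, L[4]='m', prepend. Next row=LF[4]=6
Reversed output: missisbottle$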